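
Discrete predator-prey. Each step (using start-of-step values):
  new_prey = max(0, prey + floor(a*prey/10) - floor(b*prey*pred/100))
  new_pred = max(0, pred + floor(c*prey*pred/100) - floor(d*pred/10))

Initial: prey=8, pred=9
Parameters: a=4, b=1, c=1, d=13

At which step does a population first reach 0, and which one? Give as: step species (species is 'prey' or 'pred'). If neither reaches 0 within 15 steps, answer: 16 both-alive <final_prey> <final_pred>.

Step 1: prey: 8+3-0=11; pred: 9+0-11=0
First extinction: pred at step 1

Answer: 1 pred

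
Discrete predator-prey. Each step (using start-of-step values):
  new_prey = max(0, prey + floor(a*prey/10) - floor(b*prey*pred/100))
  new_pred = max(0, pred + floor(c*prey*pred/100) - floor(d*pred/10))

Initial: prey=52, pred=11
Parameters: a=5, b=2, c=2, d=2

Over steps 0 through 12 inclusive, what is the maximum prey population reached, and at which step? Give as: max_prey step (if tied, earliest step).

Step 1: prey: 52+26-11=67; pred: 11+11-2=20
Step 2: prey: 67+33-26=74; pred: 20+26-4=42
Step 3: prey: 74+37-62=49; pred: 42+62-8=96
Step 4: prey: 49+24-94=0; pred: 96+94-19=171
Step 5: prey: 0+0-0=0; pred: 171+0-34=137
Step 6: prey: 0+0-0=0; pred: 137+0-27=110
Step 7: prey: 0+0-0=0; pred: 110+0-22=88
Step 8: prey: 0+0-0=0; pred: 88+0-17=71
Step 9: prey: 0+0-0=0; pred: 71+0-14=57
Step 10: prey: 0+0-0=0; pred: 57+0-11=46
Step 11: prey: 0+0-0=0; pred: 46+0-9=37
Step 12: prey: 0+0-0=0; pred: 37+0-7=30
Max prey = 74 at step 2

Answer: 74 2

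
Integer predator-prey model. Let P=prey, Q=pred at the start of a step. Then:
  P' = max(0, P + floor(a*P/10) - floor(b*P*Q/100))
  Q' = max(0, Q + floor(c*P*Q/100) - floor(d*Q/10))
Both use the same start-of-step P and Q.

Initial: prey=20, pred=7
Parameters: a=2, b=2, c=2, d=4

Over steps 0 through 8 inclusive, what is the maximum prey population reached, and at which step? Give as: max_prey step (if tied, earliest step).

Answer: 27 6

Derivation:
Step 1: prey: 20+4-2=22; pred: 7+2-2=7
Step 2: prey: 22+4-3=23; pred: 7+3-2=8
Step 3: prey: 23+4-3=24; pred: 8+3-3=8
Step 4: prey: 24+4-3=25; pred: 8+3-3=8
Step 5: prey: 25+5-4=26; pred: 8+4-3=9
Step 6: prey: 26+5-4=27; pred: 9+4-3=10
Step 7: prey: 27+5-5=27; pred: 10+5-4=11
Step 8: prey: 27+5-5=27; pred: 11+5-4=12
Max prey = 27 at step 6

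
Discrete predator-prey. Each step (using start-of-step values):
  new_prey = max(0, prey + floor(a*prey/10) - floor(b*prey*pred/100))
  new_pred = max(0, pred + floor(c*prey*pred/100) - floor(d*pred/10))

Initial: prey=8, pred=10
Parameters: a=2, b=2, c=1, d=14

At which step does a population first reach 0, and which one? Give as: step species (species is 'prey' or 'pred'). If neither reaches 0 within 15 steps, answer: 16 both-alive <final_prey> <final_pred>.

Step 1: prey: 8+1-1=8; pred: 10+0-14=0
First extinction: pred at step 1

Answer: 1 pred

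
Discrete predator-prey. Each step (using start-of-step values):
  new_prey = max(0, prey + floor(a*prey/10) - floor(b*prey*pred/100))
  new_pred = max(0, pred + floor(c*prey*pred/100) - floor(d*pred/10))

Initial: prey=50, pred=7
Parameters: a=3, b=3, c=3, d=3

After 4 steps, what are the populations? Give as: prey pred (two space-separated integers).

Answer: 0 78

Derivation:
Step 1: prey: 50+15-10=55; pred: 7+10-2=15
Step 2: prey: 55+16-24=47; pred: 15+24-4=35
Step 3: prey: 47+14-49=12; pred: 35+49-10=74
Step 4: prey: 12+3-26=0; pred: 74+26-22=78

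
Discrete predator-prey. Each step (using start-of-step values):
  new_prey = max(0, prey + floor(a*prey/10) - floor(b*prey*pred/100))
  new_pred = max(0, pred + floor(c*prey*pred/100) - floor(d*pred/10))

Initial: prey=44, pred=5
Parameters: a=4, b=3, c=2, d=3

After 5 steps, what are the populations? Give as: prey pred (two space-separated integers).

Step 1: prey: 44+17-6=55; pred: 5+4-1=8
Step 2: prey: 55+22-13=64; pred: 8+8-2=14
Step 3: prey: 64+25-26=63; pred: 14+17-4=27
Step 4: prey: 63+25-51=37; pred: 27+34-8=53
Step 5: prey: 37+14-58=0; pred: 53+39-15=77

Answer: 0 77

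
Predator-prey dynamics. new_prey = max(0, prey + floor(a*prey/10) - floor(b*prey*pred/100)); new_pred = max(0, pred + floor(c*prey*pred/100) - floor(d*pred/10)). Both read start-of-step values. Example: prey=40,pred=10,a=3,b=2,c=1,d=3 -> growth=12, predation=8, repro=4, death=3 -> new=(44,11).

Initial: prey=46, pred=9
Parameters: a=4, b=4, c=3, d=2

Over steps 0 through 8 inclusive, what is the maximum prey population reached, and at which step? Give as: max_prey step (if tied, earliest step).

Step 1: prey: 46+18-16=48; pred: 9+12-1=20
Step 2: prey: 48+19-38=29; pred: 20+28-4=44
Step 3: prey: 29+11-51=0; pred: 44+38-8=74
Step 4: prey: 0+0-0=0; pred: 74+0-14=60
Step 5: prey: 0+0-0=0; pred: 60+0-12=48
Step 6: prey: 0+0-0=0; pred: 48+0-9=39
Step 7: prey: 0+0-0=0; pred: 39+0-7=32
Step 8: prey: 0+0-0=0; pred: 32+0-6=26
Max prey = 48 at step 1

Answer: 48 1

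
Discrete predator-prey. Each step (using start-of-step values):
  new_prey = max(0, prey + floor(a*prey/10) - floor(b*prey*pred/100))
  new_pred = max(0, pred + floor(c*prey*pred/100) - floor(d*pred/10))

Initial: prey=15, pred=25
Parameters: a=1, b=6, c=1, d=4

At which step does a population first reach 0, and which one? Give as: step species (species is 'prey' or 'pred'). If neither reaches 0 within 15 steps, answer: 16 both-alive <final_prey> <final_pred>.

Answer: 1 prey

Derivation:
Step 1: prey: 15+1-22=0; pred: 25+3-10=18
First extinction: prey at step 1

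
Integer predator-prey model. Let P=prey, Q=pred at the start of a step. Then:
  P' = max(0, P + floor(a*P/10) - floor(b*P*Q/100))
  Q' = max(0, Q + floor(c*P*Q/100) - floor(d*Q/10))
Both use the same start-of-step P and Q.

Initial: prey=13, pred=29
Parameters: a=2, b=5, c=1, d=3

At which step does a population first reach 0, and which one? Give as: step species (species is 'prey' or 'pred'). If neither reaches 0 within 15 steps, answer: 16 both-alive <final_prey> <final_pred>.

Step 1: prey: 13+2-18=0; pred: 29+3-8=24
First extinction: prey at step 1

Answer: 1 prey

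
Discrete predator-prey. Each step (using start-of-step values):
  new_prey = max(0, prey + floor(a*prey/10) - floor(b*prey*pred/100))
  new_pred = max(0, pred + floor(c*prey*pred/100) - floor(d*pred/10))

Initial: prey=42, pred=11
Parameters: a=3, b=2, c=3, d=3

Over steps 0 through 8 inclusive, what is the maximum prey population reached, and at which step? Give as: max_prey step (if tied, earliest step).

Step 1: prey: 42+12-9=45; pred: 11+13-3=21
Step 2: prey: 45+13-18=40; pred: 21+28-6=43
Step 3: prey: 40+12-34=18; pred: 43+51-12=82
Step 4: prey: 18+5-29=0; pred: 82+44-24=102
Step 5: prey: 0+0-0=0; pred: 102+0-30=72
Step 6: prey: 0+0-0=0; pred: 72+0-21=51
Step 7: prey: 0+0-0=0; pred: 51+0-15=36
Step 8: prey: 0+0-0=0; pred: 36+0-10=26
Max prey = 45 at step 1

Answer: 45 1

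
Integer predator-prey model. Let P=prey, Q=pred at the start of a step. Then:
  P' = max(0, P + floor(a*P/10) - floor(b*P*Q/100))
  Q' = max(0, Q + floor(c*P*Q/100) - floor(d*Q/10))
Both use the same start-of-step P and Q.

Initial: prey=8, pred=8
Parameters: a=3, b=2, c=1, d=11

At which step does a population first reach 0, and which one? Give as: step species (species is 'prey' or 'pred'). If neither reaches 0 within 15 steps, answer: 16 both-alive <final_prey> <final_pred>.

Answer: 1 pred

Derivation:
Step 1: prey: 8+2-1=9; pred: 8+0-8=0
First extinction: pred at step 1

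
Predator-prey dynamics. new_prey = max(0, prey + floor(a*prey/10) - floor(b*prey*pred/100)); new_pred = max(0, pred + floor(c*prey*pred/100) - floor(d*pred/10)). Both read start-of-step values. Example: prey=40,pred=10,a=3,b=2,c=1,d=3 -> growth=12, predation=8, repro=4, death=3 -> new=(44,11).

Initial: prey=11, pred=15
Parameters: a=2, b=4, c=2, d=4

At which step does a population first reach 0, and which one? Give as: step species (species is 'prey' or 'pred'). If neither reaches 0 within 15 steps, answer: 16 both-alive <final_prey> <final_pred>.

Answer: 16 both-alive 21 2

Derivation:
Step 1: prey: 11+2-6=7; pred: 15+3-6=12
Step 2: prey: 7+1-3=5; pred: 12+1-4=9
Step 3: prey: 5+1-1=5; pred: 9+0-3=6
Step 4: prey: 5+1-1=5; pred: 6+0-2=4
Step 5: prey: 5+1-0=6; pred: 4+0-1=3
Step 6: prey: 6+1-0=7; pred: 3+0-1=2
Step 7: prey: 7+1-0=8; pred: 2+0-0=2
Step 8: prey: 8+1-0=9; pred: 2+0-0=2
Step 9: prey: 9+1-0=10; pred: 2+0-0=2
Step 10: prey: 10+2-0=12; pred: 2+0-0=2
Step 11: prey: 12+2-0=14; pred: 2+0-0=2
Step 12: prey: 14+2-1=15; pred: 2+0-0=2
Step 13: prey: 15+3-1=17; pred: 2+0-0=2
Step 14: prey: 17+3-1=19; pred: 2+0-0=2
Step 15: prey: 19+3-1=21; pred: 2+0-0=2
No extinction within 15 steps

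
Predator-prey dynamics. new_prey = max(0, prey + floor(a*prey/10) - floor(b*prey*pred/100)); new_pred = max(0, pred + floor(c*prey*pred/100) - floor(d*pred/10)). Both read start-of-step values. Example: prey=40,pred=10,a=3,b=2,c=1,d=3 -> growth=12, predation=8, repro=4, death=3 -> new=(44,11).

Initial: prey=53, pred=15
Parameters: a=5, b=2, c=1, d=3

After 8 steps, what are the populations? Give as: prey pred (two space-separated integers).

Answer: 1 37

Derivation:
Step 1: prey: 53+26-15=64; pred: 15+7-4=18
Step 2: prey: 64+32-23=73; pred: 18+11-5=24
Step 3: prey: 73+36-35=74; pred: 24+17-7=34
Step 4: prey: 74+37-50=61; pred: 34+25-10=49
Step 5: prey: 61+30-59=32; pred: 49+29-14=64
Step 6: prey: 32+16-40=8; pred: 64+20-19=65
Step 7: prey: 8+4-10=2; pred: 65+5-19=51
Step 8: prey: 2+1-2=1; pred: 51+1-15=37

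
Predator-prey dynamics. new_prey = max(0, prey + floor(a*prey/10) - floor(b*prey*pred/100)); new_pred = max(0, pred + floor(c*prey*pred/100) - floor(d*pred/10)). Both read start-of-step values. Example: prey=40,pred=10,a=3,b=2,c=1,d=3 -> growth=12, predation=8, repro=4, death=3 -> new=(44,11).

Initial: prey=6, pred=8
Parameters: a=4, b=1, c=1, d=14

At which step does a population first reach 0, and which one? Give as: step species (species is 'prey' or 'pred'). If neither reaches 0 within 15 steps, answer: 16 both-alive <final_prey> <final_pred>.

Answer: 1 pred

Derivation:
Step 1: prey: 6+2-0=8; pred: 8+0-11=0
First extinction: pred at step 1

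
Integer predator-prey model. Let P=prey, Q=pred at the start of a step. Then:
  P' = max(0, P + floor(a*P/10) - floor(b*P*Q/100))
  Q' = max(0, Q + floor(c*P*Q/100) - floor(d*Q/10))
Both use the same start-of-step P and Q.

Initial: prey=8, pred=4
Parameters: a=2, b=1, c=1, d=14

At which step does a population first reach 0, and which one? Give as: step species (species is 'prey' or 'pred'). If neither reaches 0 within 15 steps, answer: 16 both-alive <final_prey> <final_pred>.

Answer: 1 pred

Derivation:
Step 1: prey: 8+1-0=9; pred: 4+0-5=0
First extinction: pred at step 1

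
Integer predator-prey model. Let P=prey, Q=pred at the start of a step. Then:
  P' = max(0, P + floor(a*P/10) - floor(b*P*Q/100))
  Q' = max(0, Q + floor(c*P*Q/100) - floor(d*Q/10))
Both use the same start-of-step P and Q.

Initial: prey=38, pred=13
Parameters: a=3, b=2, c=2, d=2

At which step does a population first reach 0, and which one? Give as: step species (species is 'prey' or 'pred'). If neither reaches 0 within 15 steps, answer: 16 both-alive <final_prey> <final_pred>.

Answer: 6 prey

Derivation:
Step 1: prey: 38+11-9=40; pred: 13+9-2=20
Step 2: prey: 40+12-16=36; pred: 20+16-4=32
Step 3: prey: 36+10-23=23; pred: 32+23-6=49
Step 4: prey: 23+6-22=7; pred: 49+22-9=62
Step 5: prey: 7+2-8=1; pred: 62+8-12=58
Step 6: prey: 1+0-1=0; pred: 58+1-11=48
First extinction: prey at step 6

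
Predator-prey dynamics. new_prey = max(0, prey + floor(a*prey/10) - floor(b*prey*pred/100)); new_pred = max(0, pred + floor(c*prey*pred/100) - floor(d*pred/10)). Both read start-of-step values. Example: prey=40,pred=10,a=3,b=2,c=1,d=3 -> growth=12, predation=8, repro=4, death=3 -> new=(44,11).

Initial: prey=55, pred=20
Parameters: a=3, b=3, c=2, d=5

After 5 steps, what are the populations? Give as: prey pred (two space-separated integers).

Answer: 1 8

Derivation:
Step 1: prey: 55+16-33=38; pred: 20+22-10=32
Step 2: prey: 38+11-36=13; pred: 32+24-16=40
Step 3: prey: 13+3-15=1; pred: 40+10-20=30
Step 4: prey: 1+0-0=1; pred: 30+0-15=15
Step 5: prey: 1+0-0=1; pred: 15+0-7=8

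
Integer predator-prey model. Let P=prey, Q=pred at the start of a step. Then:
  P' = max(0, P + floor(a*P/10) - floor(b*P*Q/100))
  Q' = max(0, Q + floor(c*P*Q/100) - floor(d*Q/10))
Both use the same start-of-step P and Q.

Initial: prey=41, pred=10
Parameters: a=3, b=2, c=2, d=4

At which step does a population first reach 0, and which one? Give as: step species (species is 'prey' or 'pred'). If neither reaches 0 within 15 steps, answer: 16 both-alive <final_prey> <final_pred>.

Answer: 16 both-alive 1 2

Derivation:
Step 1: prey: 41+12-8=45; pred: 10+8-4=14
Step 2: prey: 45+13-12=46; pred: 14+12-5=21
Step 3: prey: 46+13-19=40; pred: 21+19-8=32
Step 4: prey: 40+12-25=27; pred: 32+25-12=45
Step 5: prey: 27+8-24=11; pred: 45+24-18=51
Step 6: prey: 11+3-11=3; pred: 51+11-20=42
Step 7: prey: 3+0-2=1; pred: 42+2-16=28
Step 8: prey: 1+0-0=1; pred: 28+0-11=17
Step 9: prey: 1+0-0=1; pred: 17+0-6=11
Step 10: prey: 1+0-0=1; pred: 11+0-4=7
Step 11: prey: 1+0-0=1; pred: 7+0-2=5
Step 12: prey: 1+0-0=1; pred: 5+0-2=3
Step 13: prey: 1+0-0=1; pred: 3+0-1=2
Step 14: prey: 1+0-0=1; pred: 2+0-0=2
Steps 15-15: state stable at prey=1, pred=2 (no change)
No extinction within 15 steps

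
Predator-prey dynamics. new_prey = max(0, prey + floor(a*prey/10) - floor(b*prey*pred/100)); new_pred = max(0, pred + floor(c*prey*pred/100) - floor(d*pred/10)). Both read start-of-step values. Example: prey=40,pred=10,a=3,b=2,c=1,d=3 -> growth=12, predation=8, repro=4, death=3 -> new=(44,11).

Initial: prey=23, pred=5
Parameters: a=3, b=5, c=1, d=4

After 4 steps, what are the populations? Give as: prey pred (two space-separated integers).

Answer: 37 2

Derivation:
Step 1: prey: 23+6-5=24; pred: 5+1-2=4
Step 2: prey: 24+7-4=27; pred: 4+0-1=3
Step 3: prey: 27+8-4=31; pred: 3+0-1=2
Step 4: prey: 31+9-3=37; pred: 2+0-0=2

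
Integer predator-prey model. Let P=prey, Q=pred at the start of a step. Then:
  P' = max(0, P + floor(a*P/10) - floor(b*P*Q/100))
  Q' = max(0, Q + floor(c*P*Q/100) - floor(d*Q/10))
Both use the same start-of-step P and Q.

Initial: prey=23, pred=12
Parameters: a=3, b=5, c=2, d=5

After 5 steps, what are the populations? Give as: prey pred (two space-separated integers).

Answer: 11 4

Derivation:
Step 1: prey: 23+6-13=16; pred: 12+5-6=11
Step 2: prey: 16+4-8=12; pred: 11+3-5=9
Step 3: prey: 12+3-5=10; pred: 9+2-4=7
Step 4: prey: 10+3-3=10; pred: 7+1-3=5
Step 5: prey: 10+3-2=11; pred: 5+1-2=4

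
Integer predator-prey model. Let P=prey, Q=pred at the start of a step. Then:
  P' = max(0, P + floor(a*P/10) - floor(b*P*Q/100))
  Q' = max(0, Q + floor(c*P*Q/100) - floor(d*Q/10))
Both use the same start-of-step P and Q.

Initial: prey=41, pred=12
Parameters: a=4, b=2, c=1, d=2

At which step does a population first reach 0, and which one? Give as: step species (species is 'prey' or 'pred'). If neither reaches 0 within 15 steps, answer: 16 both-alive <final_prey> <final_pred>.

Step 1: prey: 41+16-9=48; pred: 12+4-2=14
Step 2: prey: 48+19-13=54; pred: 14+6-2=18
Step 3: prey: 54+21-19=56; pred: 18+9-3=24
Step 4: prey: 56+22-26=52; pred: 24+13-4=33
Step 5: prey: 52+20-34=38; pred: 33+17-6=44
Step 6: prey: 38+15-33=20; pred: 44+16-8=52
Step 7: prey: 20+8-20=8; pred: 52+10-10=52
Step 8: prey: 8+3-8=3; pred: 52+4-10=46
Step 9: prey: 3+1-2=2; pred: 46+1-9=38
Step 10: prey: 2+0-1=1; pred: 38+0-7=31
Step 11: prey: 1+0-0=1; pred: 31+0-6=25
Step 12: prey: 1+0-0=1; pred: 25+0-5=20
Step 13: prey: 1+0-0=1; pred: 20+0-4=16
Step 14: prey: 1+0-0=1; pred: 16+0-3=13
Step 15: prey: 1+0-0=1; pred: 13+0-2=11
No extinction within 15 steps

Answer: 16 both-alive 1 11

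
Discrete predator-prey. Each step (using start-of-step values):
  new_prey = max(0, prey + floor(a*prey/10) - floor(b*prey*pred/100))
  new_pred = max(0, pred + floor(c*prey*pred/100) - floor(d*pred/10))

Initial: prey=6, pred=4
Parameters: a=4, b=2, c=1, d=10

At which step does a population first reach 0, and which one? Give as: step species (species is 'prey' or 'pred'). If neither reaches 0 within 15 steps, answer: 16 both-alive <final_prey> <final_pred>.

Answer: 1 pred

Derivation:
Step 1: prey: 6+2-0=8; pred: 4+0-4=0
First extinction: pred at step 1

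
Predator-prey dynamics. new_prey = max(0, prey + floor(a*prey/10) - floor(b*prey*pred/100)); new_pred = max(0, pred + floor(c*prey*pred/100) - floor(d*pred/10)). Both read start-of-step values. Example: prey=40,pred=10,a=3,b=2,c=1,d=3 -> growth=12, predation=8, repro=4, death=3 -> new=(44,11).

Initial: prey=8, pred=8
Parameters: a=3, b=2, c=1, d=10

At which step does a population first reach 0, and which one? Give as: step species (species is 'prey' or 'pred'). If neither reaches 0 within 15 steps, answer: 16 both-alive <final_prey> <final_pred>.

Answer: 1 pred

Derivation:
Step 1: prey: 8+2-1=9; pred: 8+0-8=0
First extinction: pred at step 1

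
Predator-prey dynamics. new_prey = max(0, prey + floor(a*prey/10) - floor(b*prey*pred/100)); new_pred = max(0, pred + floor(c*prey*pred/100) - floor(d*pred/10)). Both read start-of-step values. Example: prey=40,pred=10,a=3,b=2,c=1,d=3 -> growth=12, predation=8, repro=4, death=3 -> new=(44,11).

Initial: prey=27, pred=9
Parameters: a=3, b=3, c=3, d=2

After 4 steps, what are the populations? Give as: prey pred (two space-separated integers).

Answer: 3 45

Derivation:
Step 1: prey: 27+8-7=28; pred: 9+7-1=15
Step 2: prey: 28+8-12=24; pred: 15+12-3=24
Step 3: prey: 24+7-17=14; pred: 24+17-4=37
Step 4: prey: 14+4-15=3; pred: 37+15-7=45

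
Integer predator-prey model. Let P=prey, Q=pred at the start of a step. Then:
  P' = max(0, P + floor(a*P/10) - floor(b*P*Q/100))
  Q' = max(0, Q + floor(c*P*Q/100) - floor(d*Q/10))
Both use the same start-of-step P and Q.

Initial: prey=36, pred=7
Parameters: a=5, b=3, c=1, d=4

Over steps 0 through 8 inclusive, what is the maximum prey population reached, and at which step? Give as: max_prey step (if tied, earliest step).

Answer: 108 5

Derivation:
Step 1: prey: 36+18-7=47; pred: 7+2-2=7
Step 2: prey: 47+23-9=61; pred: 7+3-2=8
Step 3: prey: 61+30-14=77; pred: 8+4-3=9
Step 4: prey: 77+38-20=95; pred: 9+6-3=12
Step 5: prey: 95+47-34=108; pred: 12+11-4=19
Step 6: prey: 108+54-61=101; pred: 19+20-7=32
Step 7: prey: 101+50-96=55; pred: 32+32-12=52
Step 8: prey: 55+27-85=0; pred: 52+28-20=60
Max prey = 108 at step 5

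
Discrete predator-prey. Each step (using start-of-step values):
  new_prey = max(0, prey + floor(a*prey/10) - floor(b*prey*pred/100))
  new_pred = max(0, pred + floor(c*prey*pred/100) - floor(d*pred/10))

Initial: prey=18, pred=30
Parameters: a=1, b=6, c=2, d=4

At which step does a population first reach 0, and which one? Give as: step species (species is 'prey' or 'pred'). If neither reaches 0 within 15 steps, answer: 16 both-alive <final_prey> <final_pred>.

Answer: 1 prey

Derivation:
Step 1: prey: 18+1-32=0; pred: 30+10-12=28
First extinction: prey at step 1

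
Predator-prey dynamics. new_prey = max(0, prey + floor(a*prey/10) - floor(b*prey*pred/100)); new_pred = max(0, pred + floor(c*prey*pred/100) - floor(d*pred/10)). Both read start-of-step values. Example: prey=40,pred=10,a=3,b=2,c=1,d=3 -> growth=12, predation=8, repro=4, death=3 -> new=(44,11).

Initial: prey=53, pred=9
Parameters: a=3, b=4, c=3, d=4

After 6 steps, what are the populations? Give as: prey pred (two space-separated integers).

Answer: 0 12

Derivation:
Step 1: prey: 53+15-19=49; pred: 9+14-3=20
Step 2: prey: 49+14-39=24; pred: 20+29-8=41
Step 3: prey: 24+7-39=0; pred: 41+29-16=54
Step 4: prey: 0+0-0=0; pred: 54+0-21=33
Step 5: prey: 0+0-0=0; pred: 33+0-13=20
Step 6: prey: 0+0-0=0; pred: 20+0-8=12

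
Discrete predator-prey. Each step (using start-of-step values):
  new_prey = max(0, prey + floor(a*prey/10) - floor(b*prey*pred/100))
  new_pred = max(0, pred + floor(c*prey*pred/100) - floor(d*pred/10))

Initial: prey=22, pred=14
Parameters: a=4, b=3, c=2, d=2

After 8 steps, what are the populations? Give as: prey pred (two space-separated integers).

Step 1: prey: 22+8-9=21; pred: 14+6-2=18
Step 2: prey: 21+8-11=18; pred: 18+7-3=22
Step 3: prey: 18+7-11=14; pred: 22+7-4=25
Step 4: prey: 14+5-10=9; pred: 25+7-5=27
Step 5: prey: 9+3-7=5; pred: 27+4-5=26
Step 6: prey: 5+2-3=4; pred: 26+2-5=23
Step 7: prey: 4+1-2=3; pred: 23+1-4=20
Step 8: prey: 3+1-1=3; pred: 20+1-4=17

Answer: 3 17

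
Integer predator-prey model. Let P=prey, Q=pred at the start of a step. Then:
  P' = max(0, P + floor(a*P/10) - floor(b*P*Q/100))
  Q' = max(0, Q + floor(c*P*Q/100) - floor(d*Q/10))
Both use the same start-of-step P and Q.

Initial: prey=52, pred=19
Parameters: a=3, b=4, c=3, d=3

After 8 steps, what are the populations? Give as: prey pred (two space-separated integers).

Step 1: prey: 52+15-39=28; pred: 19+29-5=43
Step 2: prey: 28+8-48=0; pred: 43+36-12=67
Step 3: prey: 0+0-0=0; pred: 67+0-20=47
Step 4: prey: 0+0-0=0; pred: 47+0-14=33
Step 5: prey: 0+0-0=0; pred: 33+0-9=24
Step 6: prey: 0+0-0=0; pred: 24+0-7=17
Step 7: prey: 0+0-0=0; pred: 17+0-5=12
Step 8: prey: 0+0-0=0; pred: 12+0-3=9

Answer: 0 9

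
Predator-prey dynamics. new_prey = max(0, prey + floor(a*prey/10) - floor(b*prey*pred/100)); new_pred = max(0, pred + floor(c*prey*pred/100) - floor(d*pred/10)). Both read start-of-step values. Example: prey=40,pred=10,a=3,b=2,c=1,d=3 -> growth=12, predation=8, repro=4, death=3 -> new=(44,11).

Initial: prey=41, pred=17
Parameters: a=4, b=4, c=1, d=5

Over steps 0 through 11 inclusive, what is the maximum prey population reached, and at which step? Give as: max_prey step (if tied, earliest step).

Step 1: prey: 41+16-27=30; pred: 17+6-8=15
Step 2: prey: 30+12-18=24; pred: 15+4-7=12
Step 3: prey: 24+9-11=22; pred: 12+2-6=8
Step 4: prey: 22+8-7=23; pred: 8+1-4=5
Step 5: prey: 23+9-4=28; pred: 5+1-2=4
Step 6: prey: 28+11-4=35; pred: 4+1-2=3
Step 7: prey: 35+14-4=45; pred: 3+1-1=3
Step 8: prey: 45+18-5=58; pred: 3+1-1=3
Step 9: prey: 58+23-6=75; pred: 3+1-1=3
Step 10: prey: 75+30-9=96; pred: 3+2-1=4
Step 11: prey: 96+38-15=119; pred: 4+3-2=5
Max prey = 119 at step 11

Answer: 119 11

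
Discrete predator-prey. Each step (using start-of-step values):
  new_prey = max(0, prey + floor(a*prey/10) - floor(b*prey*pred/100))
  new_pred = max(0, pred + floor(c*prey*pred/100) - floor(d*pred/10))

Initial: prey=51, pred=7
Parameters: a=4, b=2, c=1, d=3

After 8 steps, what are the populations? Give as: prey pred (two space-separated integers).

Answer: 0 58

Derivation:
Step 1: prey: 51+20-7=64; pred: 7+3-2=8
Step 2: prey: 64+25-10=79; pred: 8+5-2=11
Step 3: prey: 79+31-17=93; pred: 11+8-3=16
Step 4: prey: 93+37-29=101; pred: 16+14-4=26
Step 5: prey: 101+40-52=89; pred: 26+26-7=45
Step 6: prey: 89+35-80=44; pred: 45+40-13=72
Step 7: prey: 44+17-63=0; pred: 72+31-21=82
Step 8: prey: 0+0-0=0; pred: 82+0-24=58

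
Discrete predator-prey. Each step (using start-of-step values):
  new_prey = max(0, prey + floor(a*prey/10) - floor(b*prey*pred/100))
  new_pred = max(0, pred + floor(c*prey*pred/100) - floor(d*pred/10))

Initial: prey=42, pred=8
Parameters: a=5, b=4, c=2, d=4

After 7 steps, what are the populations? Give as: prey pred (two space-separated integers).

Answer: 0 14

Derivation:
Step 1: prey: 42+21-13=50; pred: 8+6-3=11
Step 2: prey: 50+25-22=53; pred: 11+11-4=18
Step 3: prey: 53+26-38=41; pred: 18+19-7=30
Step 4: prey: 41+20-49=12; pred: 30+24-12=42
Step 5: prey: 12+6-20=0; pred: 42+10-16=36
Step 6: prey: 0+0-0=0; pred: 36+0-14=22
Step 7: prey: 0+0-0=0; pred: 22+0-8=14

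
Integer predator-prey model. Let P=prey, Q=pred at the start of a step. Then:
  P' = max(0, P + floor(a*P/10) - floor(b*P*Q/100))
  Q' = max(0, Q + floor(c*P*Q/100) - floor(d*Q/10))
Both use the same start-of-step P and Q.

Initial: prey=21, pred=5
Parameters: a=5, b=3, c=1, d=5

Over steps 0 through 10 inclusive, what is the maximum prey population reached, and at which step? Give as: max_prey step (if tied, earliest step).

Answer: 229 8

Derivation:
Step 1: prey: 21+10-3=28; pred: 5+1-2=4
Step 2: prey: 28+14-3=39; pred: 4+1-2=3
Step 3: prey: 39+19-3=55; pred: 3+1-1=3
Step 4: prey: 55+27-4=78; pred: 3+1-1=3
Step 5: prey: 78+39-7=110; pred: 3+2-1=4
Step 6: prey: 110+55-13=152; pred: 4+4-2=6
Step 7: prey: 152+76-27=201; pred: 6+9-3=12
Step 8: prey: 201+100-72=229; pred: 12+24-6=30
Step 9: prey: 229+114-206=137; pred: 30+68-15=83
Step 10: prey: 137+68-341=0; pred: 83+113-41=155
Max prey = 229 at step 8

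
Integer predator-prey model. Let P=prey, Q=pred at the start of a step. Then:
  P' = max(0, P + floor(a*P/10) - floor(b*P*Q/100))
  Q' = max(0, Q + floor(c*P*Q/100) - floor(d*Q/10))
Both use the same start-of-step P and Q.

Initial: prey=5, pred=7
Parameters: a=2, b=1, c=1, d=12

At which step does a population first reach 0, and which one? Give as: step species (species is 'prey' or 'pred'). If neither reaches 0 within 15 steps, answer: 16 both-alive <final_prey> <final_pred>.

Step 1: prey: 5+1-0=6; pred: 7+0-8=0
First extinction: pred at step 1

Answer: 1 pred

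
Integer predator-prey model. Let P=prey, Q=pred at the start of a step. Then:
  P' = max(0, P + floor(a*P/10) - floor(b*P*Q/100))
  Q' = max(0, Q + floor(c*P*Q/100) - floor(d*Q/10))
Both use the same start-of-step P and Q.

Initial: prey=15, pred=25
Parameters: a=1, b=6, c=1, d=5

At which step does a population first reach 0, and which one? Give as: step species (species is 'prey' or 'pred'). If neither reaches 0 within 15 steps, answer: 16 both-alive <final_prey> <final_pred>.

Step 1: prey: 15+1-22=0; pred: 25+3-12=16
First extinction: prey at step 1

Answer: 1 prey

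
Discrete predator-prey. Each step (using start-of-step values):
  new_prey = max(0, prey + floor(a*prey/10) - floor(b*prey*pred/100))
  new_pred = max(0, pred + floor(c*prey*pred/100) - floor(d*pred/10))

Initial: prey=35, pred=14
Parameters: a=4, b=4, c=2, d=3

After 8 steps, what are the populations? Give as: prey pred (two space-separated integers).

Answer: 1 7

Derivation:
Step 1: prey: 35+14-19=30; pred: 14+9-4=19
Step 2: prey: 30+12-22=20; pred: 19+11-5=25
Step 3: prey: 20+8-20=8; pred: 25+10-7=28
Step 4: prey: 8+3-8=3; pred: 28+4-8=24
Step 5: prey: 3+1-2=2; pred: 24+1-7=18
Step 6: prey: 2+0-1=1; pred: 18+0-5=13
Step 7: prey: 1+0-0=1; pred: 13+0-3=10
Step 8: prey: 1+0-0=1; pred: 10+0-3=7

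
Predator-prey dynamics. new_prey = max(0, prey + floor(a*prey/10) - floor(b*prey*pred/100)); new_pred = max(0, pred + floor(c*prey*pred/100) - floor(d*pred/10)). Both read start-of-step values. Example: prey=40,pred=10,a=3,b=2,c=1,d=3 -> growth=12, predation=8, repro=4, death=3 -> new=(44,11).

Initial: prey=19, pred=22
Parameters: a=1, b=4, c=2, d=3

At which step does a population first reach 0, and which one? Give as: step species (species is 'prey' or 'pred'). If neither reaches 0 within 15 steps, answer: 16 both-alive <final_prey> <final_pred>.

Step 1: prey: 19+1-16=4; pred: 22+8-6=24
Step 2: prey: 4+0-3=1; pred: 24+1-7=18
Step 3: prey: 1+0-0=1; pred: 18+0-5=13
Step 4: prey: 1+0-0=1; pred: 13+0-3=10
Step 5: prey: 1+0-0=1; pred: 10+0-3=7
Step 6: prey: 1+0-0=1; pred: 7+0-2=5
Step 7: prey: 1+0-0=1; pred: 5+0-1=4
Step 8: prey: 1+0-0=1; pred: 4+0-1=3
Step 9: prey: 1+0-0=1; pred: 3+0-0=3
Steps 10-15: state stable at prey=1, pred=3 (no change)
No extinction within 15 steps

Answer: 16 both-alive 1 3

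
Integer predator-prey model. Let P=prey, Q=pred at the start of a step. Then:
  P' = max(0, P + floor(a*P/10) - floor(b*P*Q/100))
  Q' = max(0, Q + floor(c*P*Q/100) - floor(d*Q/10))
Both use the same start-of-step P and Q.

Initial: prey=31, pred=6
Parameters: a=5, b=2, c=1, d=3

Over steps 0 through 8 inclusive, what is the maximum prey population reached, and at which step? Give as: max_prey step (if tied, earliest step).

Step 1: prey: 31+15-3=43; pred: 6+1-1=6
Step 2: prey: 43+21-5=59; pred: 6+2-1=7
Step 3: prey: 59+29-8=80; pred: 7+4-2=9
Step 4: prey: 80+40-14=106; pred: 9+7-2=14
Step 5: prey: 106+53-29=130; pred: 14+14-4=24
Step 6: prey: 130+65-62=133; pred: 24+31-7=48
Step 7: prey: 133+66-127=72; pred: 48+63-14=97
Step 8: prey: 72+36-139=0; pred: 97+69-29=137
Max prey = 133 at step 6

Answer: 133 6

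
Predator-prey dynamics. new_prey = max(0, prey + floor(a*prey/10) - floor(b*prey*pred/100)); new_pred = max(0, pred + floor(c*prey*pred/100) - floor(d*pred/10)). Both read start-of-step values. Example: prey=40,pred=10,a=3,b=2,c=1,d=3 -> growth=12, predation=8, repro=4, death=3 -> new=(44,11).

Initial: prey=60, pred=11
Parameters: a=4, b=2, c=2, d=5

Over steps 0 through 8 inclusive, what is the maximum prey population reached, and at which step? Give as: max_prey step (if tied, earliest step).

Answer: 73 2

Derivation:
Step 1: prey: 60+24-13=71; pred: 11+13-5=19
Step 2: prey: 71+28-26=73; pred: 19+26-9=36
Step 3: prey: 73+29-52=50; pred: 36+52-18=70
Step 4: prey: 50+20-70=0; pred: 70+70-35=105
Step 5: prey: 0+0-0=0; pred: 105+0-52=53
Step 6: prey: 0+0-0=0; pred: 53+0-26=27
Step 7: prey: 0+0-0=0; pred: 27+0-13=14
Step 8: prey: 0+0-0=0; pred: 14+0-7=7
Max prey = 73 at step 2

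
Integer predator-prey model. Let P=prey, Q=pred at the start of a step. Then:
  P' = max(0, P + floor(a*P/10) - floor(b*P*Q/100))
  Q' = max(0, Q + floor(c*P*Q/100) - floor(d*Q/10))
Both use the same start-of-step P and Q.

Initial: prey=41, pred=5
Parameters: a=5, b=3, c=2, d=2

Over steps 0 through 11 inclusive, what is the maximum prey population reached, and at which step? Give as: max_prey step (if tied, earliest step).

Step 1: prey: 41+20-6=55; pred: 5+4-1=8
Step 2: prey: 55+27-13=69; pred: 8+8-1=15
Step 3: prey: 69+34-31=72; pred: 15+20-3=32
Step 4: prey: 72+36-69=39; pred: 32+46-6=72
Step 5: prey: 39+19-84=0; pred: 72+56-14=114
Step 6: prey: 0+0-0=0; pred: 114+0-22=92
Step 7: prey: 0+0-0=0; pred: 92+0-18=74
Step 8: prey: 0+0-0=0; pred: 74+0-14=60
Step 9: prey: 0+0-0=0; pred: 60+0-12=48
Step 10: prey: 0+0-0=0; pred: 48+0-9=39
Step 11: prey: 0+0-0=0; pred: 39+0-7=32
Max prey = 72 at step 3

Answer: 72 3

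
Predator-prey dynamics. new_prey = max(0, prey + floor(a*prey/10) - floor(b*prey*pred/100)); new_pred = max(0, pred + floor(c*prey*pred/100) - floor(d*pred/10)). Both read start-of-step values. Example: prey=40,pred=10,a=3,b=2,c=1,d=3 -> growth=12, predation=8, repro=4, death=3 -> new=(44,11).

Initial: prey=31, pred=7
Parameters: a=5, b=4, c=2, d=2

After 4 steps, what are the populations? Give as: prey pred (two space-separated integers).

Step 1: prey: 31+15-8=38; pred: 7+4-1=10
Step 2: prey: 38+19-15=42; pred: 10+7-2=15
Step 3: prey: 42+21-25=38; pred: 15+12-3=24
Step 4: prey: 38+19-36=21; pred: 24+18-4=38

Answer: 21 38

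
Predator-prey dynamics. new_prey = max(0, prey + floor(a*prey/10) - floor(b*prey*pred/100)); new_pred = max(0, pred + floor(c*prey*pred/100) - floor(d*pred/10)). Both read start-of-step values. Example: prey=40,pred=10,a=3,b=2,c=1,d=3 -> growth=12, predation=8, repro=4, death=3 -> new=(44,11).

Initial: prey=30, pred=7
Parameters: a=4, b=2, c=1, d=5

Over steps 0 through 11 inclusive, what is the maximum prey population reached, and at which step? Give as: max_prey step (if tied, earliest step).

Step 1: prey: 30+12-4=38; pred: 7+2-3=6
Step 2: prey: 38+15-4=49; pred: 6+2-3=5
Step 3: prey: 49+19-4=64; pred: 5+2-2=5
Step 4: prey: 64+25-6=83; pred: 5+3-2=6
Step 5: prey: 83+33-9=107; pred: 6+4-3=7
Step 6: prey: 107+42-14=135; pred: 7+7-3=11
Step 7: prey: 135+54-29=160; pred: 11+14-5=20
Step 8: prey: 160+64-64=160; pred: 20+32-10=42
Step 9: prey: 160+64-134=90; pred: 42+67-21=88
Step 10: prey: 90+36-158=0; pred: 88+79-44=123
Step 11: prey: 0+0-0=0; pred: 123+0-61=62
Max prey = 160 at step 7

Answer: 160 7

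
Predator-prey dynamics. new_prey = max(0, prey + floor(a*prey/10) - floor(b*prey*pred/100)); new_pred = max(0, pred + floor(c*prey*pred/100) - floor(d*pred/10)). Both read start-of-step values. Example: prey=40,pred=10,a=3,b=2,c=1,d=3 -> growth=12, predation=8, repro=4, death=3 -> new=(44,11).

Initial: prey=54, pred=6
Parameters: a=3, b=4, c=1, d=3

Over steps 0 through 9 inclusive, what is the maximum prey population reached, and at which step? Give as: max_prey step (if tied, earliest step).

Step 1: prey: 54+16-12=58; pred: 6+3-1=8
Step 2: prey: 58+17-18=57; pred: 8+4-2=10
Step 3: prey: 57+17-22=52; pred: 10+5-3=12
Step 4: prey: 52+15-24=43; pred: 12+6-3=15
Step 5: prey: 43+12-25=30; pred: 15+6-4=17
Step 6: prey: 30+9-20=19; pred: 17+5-5=17
Step 7: prey: 19+5-12=12; pred: 17+3-5=15
Step 8: prey: 12+3-7=8; pred: 15+1-4=12
Step 9: prey: 8+2-3=7; pred: 12+0-3=9
Max prey = 58 at step 1

Answer: 58 1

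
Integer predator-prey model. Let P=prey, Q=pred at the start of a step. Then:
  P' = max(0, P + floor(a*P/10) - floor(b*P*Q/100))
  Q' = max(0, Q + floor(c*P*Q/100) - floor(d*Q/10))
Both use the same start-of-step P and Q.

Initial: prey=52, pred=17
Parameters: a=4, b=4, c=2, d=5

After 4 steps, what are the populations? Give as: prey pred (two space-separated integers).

Step 1: prey: 52+20-35=37; pred: 17+17-8=26
Step 2: prey: 37+14-38=13; pred: 26+19-13=32
Step 3: prey: 13+5-16=2; pred: 32+8-16=24
Step 4: prey: 2+0-1=1; pred: 24+0-12=12

Answer: 1 12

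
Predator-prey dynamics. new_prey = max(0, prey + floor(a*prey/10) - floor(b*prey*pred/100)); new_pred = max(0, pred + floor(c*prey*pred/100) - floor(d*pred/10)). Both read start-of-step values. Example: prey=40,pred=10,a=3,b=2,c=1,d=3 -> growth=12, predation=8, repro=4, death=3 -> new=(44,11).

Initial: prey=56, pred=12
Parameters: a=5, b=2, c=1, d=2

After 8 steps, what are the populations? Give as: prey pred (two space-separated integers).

Answer: 0 55

Derivation:
Step 1: prey: 56+28-13=71; pred: 12+6-2=16
Step 2: prey: 71+35-22=84; pred: 16+11-3=24
Step 3: prey: 84+42-40=86; pred: 24+20-4=40
Step 4: prey: 86+43-68=61; pred: 40+34-8=66
Step 5: prey: 61+30-80=11; pred: 66+40-13=93
Step 6: prey: 11+5-20=0; pred: 93+10-18=85
Step 7: prey: 0+0-0=0; pred: 85+0-17=68
Step 8: prey: 0+0-0=0; pred: 68+0-13=55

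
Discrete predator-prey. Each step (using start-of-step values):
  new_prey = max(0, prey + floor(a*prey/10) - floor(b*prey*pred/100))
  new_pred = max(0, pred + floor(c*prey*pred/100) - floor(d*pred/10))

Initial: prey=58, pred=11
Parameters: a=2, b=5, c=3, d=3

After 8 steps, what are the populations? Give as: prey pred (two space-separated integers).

Step 1: prey: 58+11-31=38; pred: 11+19-3=27
Step 2: prey: 38+7-51=0; pred: 27+30-8=49
Step 3: prey: 0+0-0=0; pred: 49+0-14=35
Step 4: prey: 0+0-0=0; pred: 35+0-10=25
Step 5: prey: 0+0-0=0; pred: 25+0-7=18
Step 6: prey: 0+0-0=0; pred: 18+0-5=13
Step 7: prey: 0+0-0=0; pred: 13+0-3=10
Step 8: prey: 0+0-0=0; pred: 10+0-3=7

Answer: 0 7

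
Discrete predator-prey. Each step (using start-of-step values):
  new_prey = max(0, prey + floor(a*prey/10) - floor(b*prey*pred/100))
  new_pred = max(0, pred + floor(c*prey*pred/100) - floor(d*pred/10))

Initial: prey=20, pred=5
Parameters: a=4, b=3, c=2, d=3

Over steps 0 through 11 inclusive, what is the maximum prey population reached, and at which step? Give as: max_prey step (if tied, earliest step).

Step 1: prey: 20+8-3=25; pred: 5+2-1=6
Step 2: prey: 25+10-4=31; pred: 6+3-1=8
Step 3: prey: 31+12-7=36; pred: 8+4-2=10
Step 4: prey: 36+14-10=40; pred: 10+7-3=14
Step 5: prey: 40+16-16=40; pred: 14+11-4=21
Step 6: prey: 40+16-25=31; pred: 21+16-6=31
Step 7: prey: 31+12-28=15; pred: 31+19-9=41
Step 8: prey: 15+6-18=3; pred: 41+12-12=41
Step 9: prey: 3+1-3=1; pred: 41+2-12=31
Step 10: prey: 1+0-0=1; pred: 31+0-9=22
Step 11: prey: 1+0-0=1; pred: 22+0-6=16
Max prey = 40 at step 4

Answer: 40 4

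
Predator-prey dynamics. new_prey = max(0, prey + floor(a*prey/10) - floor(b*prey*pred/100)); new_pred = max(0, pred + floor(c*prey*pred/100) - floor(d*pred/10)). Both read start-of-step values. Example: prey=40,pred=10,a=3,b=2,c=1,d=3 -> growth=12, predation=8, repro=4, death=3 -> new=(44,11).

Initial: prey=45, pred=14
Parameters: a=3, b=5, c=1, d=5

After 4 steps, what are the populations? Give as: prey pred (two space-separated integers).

Answer: 14 3

Derivation:
Step 1: prey: 45+13-31=27; pred: 14+6-7=13
Step 2: prey: 27+8-17=18; pred: 13+3-6=10
Step 3: prey: 18+5-9=14; pred: 10+1-5=6
Step 4: prey: 14+4-4=14; pred: 6+0-3=3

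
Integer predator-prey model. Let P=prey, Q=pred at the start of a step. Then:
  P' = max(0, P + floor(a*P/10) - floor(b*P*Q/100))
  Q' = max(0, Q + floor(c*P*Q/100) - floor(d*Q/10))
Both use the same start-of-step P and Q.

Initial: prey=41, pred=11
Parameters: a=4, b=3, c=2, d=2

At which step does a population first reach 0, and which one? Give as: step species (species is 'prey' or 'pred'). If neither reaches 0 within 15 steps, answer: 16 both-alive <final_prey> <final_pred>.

Answer: 4 prey

Derivation:
Step 1: prey: 41+16-13=44; pred: 11+9-2=18
Step 2: prey: 44+17-23=38; pred: 18+15-3=30
Step 3: prey: 38+15-34=19; pred: 30+22-6=46
Step 4: prey: 19+7-26=0; pred: 46+17-9=54
First extinction: prey at step 4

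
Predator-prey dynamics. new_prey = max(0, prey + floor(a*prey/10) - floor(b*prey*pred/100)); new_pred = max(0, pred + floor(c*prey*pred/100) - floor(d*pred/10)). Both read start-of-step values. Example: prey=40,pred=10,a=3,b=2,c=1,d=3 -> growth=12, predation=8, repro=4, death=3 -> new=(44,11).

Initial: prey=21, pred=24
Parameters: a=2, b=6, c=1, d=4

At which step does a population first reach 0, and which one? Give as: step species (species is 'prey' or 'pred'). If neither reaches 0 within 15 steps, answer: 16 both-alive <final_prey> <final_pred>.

Step 1: prey: 21+4-30=0; pred: 24+5-9=20
First extinction: prey at step 1

Answer: 1 prey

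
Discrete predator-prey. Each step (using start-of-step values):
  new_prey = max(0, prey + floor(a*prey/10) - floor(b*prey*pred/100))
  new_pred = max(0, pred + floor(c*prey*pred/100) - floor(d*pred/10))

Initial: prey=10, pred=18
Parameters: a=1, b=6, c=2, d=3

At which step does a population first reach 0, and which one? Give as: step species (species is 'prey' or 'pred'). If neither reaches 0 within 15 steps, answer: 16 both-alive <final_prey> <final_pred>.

Answer: 16 both-alive 1 3

Derivation:
Step 1: prey: 10+1-10=1; pred: 18+3-5=16
Step 2: prey: 1+0-0=1; pred: 16+0-4=12
Step 3: prey: 1+0-0=1; pred: 12+0-3=9
Step 4: prey: 1+0-0=1; pred: 9+0-2=7
Step 5: prey: 1+0-0=1; pred: 7+0-2=5
Step 6: prey: 1+0-0=1; pred: 5+0-1=4
Step 7: prey: 1+0-0=1; pred: 4+0-1=3
Step 8: prey: 1+0-0=1; pred: 3+0-0=3
Steps 9-15: state stable at prey=1, pred=3 (no change)
No extinction within 15 steps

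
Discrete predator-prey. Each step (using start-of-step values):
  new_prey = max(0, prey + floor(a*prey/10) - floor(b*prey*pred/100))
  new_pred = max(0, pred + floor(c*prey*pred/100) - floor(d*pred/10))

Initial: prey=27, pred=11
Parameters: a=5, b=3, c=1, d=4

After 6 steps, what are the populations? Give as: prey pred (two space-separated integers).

Answer: 92 15

Derivation:
Step 1: prey: 27+13-8=32; pred: 11+2-4=9
Step 2: prey: 32+16-8=40; pred: 9+2-3=8
Step 3: prey: 40+20-9=51; pred: 8+3-3=8
Step 4: prey: 51+25-12=64; pred: 8+4-3=9
Step 5: prey: 64+32-17=79; pred: 9+5-3=11
Step 6: prey: 79+39-26=92; pred: 11+8-4=15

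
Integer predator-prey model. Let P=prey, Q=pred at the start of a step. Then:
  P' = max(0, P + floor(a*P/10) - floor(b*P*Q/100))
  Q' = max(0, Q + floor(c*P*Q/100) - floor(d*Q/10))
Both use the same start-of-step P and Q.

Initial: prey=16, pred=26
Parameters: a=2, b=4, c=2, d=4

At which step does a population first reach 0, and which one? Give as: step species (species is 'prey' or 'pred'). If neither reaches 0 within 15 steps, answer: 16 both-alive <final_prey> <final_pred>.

Answer: 16 both-alive 1 2

Derivation:
Step 1: prey: 16+3-16=3; pred: 26+8-10=24
Step 2: prey: 3+0-2=1; pred: 24+1-9=16
Step 3: prey: 1+0-0=1; pred: 16+0-6=10
Step 4: prey: 1+0-0=1; pred: 10+0-4=6
Step 5: prey: 1+0-0=1; pred: 6+0-2=4
Step 6: prey: 1+0-0=1; pred: 4+0-1=3
Step 7: prey: 1+0-0=1; pred: 3+0-1=2
Step 8: prey: 1+0-0=1; pred: 2+0-0=2
Steps 9-15: state stable at prey=1, pred=2 (no change)
No extinction within 15 steps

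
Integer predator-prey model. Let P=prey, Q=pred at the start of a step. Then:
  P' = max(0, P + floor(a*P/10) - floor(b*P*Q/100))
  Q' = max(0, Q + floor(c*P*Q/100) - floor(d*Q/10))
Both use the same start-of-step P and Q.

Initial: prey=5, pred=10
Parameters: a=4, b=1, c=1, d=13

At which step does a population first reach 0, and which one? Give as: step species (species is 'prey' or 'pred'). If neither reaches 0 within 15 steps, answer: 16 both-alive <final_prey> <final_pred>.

Answer: 1 pred

Derivation:
Step 1: prey: 5+2-0=7; pred: 10+0-13=0
First extinction: pred at step 1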